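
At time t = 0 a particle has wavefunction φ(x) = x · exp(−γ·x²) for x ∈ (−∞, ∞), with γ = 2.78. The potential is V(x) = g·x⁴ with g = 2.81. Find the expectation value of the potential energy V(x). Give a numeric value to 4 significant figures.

⟨V⟩ = ∫ V(x)·|φ|² dx / ∫|φ|² dx.
Expand each integrand as polynomial × e^(−2γx²) and use ∫x^(2j)·e^(−2γx²) dx = (2j−1)!!/(4γ)^j · √(π/(2γ)), odd powers → 0; here √(π/(2γ)) = 0.75169.
State is unnormalized: ∫|φ|² dx = 0.067598, and ∫φ*·V(x)·φ dx = 0.023042, so ⟨V⟩ = 0.023042 / 0.067598.
⟨V⟩ = 0.34087.

0.3409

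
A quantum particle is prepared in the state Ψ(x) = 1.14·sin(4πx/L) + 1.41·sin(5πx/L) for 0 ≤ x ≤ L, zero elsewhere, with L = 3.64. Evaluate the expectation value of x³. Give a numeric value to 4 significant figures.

3.529

⟨x³⟩ = ∫ x³·|Ψ|² dx / ∫|Ψ|² dx (integrals over the domain).
On 0 ≤ x ≤ L (j ≠ l): ∫sin²(jπx/L) dx = L/2, ∫sin(jπx/L)·sin(lπx/L) dx = 0; diagonal moments ∫x·sin²(jπx/L) dx = L²/4, ∫x²·sin²(jπx/L) dx = L³·(1/6 − 1/(4j²π²)); cross terms ∫x·sin(jπx/L)·sin(lπx/L) dx = 0 for j + l even and −4jlL²/(π²(j² − l²)²) for j + l odd, ∫x²·sin(jπx/L)·sin(lπx/L) dx = (−1)^(j+l)·4jlL³/(π²(j² − l²)²); higher powers the same way via product-to-sum and parts.
State is unnormalized: ∫|Ψ|² dx = 5.9836, and ∫Ψ*·x³·Ψ dx = 21.116, so ⟨x³⟩ = 21.116 / 5.9836.
⟨x³⟩ = 3.5290.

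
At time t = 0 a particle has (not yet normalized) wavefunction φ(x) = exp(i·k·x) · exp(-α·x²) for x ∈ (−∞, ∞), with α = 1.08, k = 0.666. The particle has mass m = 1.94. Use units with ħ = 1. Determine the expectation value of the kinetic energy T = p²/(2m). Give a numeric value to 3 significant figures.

T = −(ħ²/2m) d²/dx², so ⟨T⟩ = −(ħ²/2m) ∫ φ*·φ'' dx / ∫|φ|² dx; with m = 1.94.
Gaussian moments: ∫x^(2j)·e^(−2αx²) dx = (2j−1)!!/(4α)^j · √(π/(2α)), odd powers integrate to 0; here √(π/(2α)) = 1.2060. Derivatives: φ′ = (ik − 2αx)·φ, φ″ = ((ik − 2αx)² − 2α)·φ; the odd-in-x pieces drop out.
State is unnormalized: ∫|φ|² dx = 1.2060, and ∫φ*·(−ħ²/2m · φ'') dx = 0.47356, so ⟨T⟩ = 0.47356 / 1.2060.
⟨T⟩ = 0.39267.

0.393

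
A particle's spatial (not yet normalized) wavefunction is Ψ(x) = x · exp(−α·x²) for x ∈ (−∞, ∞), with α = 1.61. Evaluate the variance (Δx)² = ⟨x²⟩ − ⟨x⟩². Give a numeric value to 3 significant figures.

Compute ⟨x⟩ and ⟨x²⟩ separately, then (Δx)² = ⟨x²⟩ − ⟨x⟩².
Expand each integrand as polynomial × e^(−2αx²) and use ∫x^(2j)·e^(−2αx²) dx = (2j−1)!!/(4α)^j · √(π/(2α)), odd powers → 0; here √(π/(2α)) = 0.98775.
Normalization: ∫|Ψ|² dx = 0.15338.
⟨x⟩ = 0.0000 and ⟨x²⟩ = 0.46584.
(Δx)² = 0.46584 − (0.0000)² = 0.46584.

0.466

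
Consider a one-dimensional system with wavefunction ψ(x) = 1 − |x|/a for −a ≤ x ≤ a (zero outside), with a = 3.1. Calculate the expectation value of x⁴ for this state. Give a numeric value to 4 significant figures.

2.639

⟨x⁴⟩ = ∫ x⁴·|ψ|² dx / ∫|ψ|² dx (integrals over the domain).
ψ is even, so ∫ over [−a, a] = 2∫₀ᵃ with ψ = 1 − x/a there: ∫₀ᵃ (1 − x/a)² dx = a/3, ∫₀ᵃ x²(1 − x/a)² dx = a³/30, ∫₀ᵃ x⁴(1 − x/a)² dx = a⁵/105.
State is unnormalized: ∫|ψ|² dx = 2.0667, and ∫ψ*·x⁴·ψ dx = 5.4532, so ⟨x⁴⟩ = 5.4532 / 2.0667.
⟨x⁴⟩ = 2.6386.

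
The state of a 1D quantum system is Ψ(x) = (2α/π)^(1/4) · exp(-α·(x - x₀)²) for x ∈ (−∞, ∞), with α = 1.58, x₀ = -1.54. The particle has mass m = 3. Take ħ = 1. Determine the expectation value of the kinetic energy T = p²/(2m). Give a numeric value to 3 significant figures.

T = −(ħ²/2m) d²/dx², so ⟨T⟩ = −(ħ²/2m) ∫ Ψ*·Ψ'' dx; with m = 3.
Gaussian moments (u = x − x₀): ∫u^(2j)·e^(−2αu²) du = (2j−1)!!/(4α)^j · √(π/(2α)), odd powers integrate to 0; here √(π/(2α)) = 0.99708. Derivatives: d/dx e^(−αu²) = −2αu·e^(−αu²), d²/dx² e^(−αu²) = (4α²u² − 2α)·e^(−αu²).
⟨T⟩ = 0.26333.

0.263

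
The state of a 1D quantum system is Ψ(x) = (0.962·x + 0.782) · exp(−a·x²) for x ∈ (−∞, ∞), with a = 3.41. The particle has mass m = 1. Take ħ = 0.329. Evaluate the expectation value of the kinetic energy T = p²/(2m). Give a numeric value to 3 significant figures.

0.221

T = −(ħ²/2m) d²/dx², so ⟨T⟩ = −(ħ²/2m) ∫ Ψ*·Ψ'' dx / ∫|Ψ|² dx; with m = 1.
Expand each integrand as polynomial × e^(−2ax²) and use ∫x^(2j)·e^(−2ax²) dx = (2j−1)!!/(4a)^j · √(π/(2a)), odd powers → 0; here √(π/(2a)) = 0.67871. Differentiate with the product rule, d/dx e^(−ax²) = −2ax·e^(−ax²).
State is unnormalized: ∫|Ψ|² dx = 0.46109, and ∫Ψ*·(−ħ²/2m · Ψ'') dx = 0.10209, so ⟨T⟩ = 0.10209 / 0.46109.
⟨T⟩ = 0.22141.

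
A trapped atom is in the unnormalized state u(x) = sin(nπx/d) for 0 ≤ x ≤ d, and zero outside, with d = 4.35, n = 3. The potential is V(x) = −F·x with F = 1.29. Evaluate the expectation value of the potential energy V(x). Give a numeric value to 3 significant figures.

-2.81

⟨V⟩ = ∫ V(x)·|u|² dx / ∫|u|² dx.
With sin²θ = (1 − cos2θ)/2 on 0 ≤ x ≤ d: ∫sin²(nπx/d) dx = d/2, ∫x·sin²(nπx/d) dx = d²/4, ∫x²·sin²(nπx/d) dx = d³·(1/6 − 1/(4n²π²)); higher powers xᵏ the same way, integrating xᵏ·cos(2nπx/d) by parts.
State is unnormalized: ∫|u|² dx = 2.1750, and ∫u*·V(x)·u dx = -6.1025, so ⟨V⟩ = -6.1025 / 2.1750.
⟨V⟩ = -2.8058.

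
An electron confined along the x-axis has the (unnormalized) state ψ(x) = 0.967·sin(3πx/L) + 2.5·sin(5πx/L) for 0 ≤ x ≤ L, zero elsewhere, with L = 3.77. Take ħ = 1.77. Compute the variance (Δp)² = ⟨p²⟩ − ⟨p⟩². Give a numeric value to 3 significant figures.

Compute ⟨p⟩ and ⟨p²⟩ separately; (Δp)² = ⟨p²⟩ − ⟨p⟩².
d²/dx² sin(jπx/L) = −(jπ/L)²·sin(jπx/L); on 0 ≤ x ≤ L, ∫sin²(jπx/L) dx = L/2 and ∫sin(jπx/L)·sin(lπx/L) dx = 0 for j ≠ l, so only diagonal terms survive in ∫|ψ|² and ∫ψ·ψ″; ∫ψ·ψ′ dx = [ψ²/2] between the walls = 0.
Normalization: ∫|ψ|² dx = 13.544.
⟨p⟩ = 0.0000 and ⟨p²⟩ = 49.858.
(Δp)² = 49.858 − (0.0000)² = 49.858.

49.9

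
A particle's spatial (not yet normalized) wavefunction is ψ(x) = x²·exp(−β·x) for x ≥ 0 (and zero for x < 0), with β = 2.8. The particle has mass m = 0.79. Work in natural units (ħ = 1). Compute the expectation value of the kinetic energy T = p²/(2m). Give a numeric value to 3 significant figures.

T = −(ħ²/2m) d²/dx², so ⟨T⟩ = −(ħ²/2m) ∫ ψ*·ψ'' dx / ∫|ψ|² dx; with m = 0.79.
Differentiate x²·exp(−β·x) with the product rule; every integrand then reduces to terms xʲ·e^(−2βx) on [0, ∞), with ∫₀^∞ xʲ·e^(−2βx) dx = j!/(2β)^(j+1).
State is unnormalized: ∫|ψ|² dx = 0.0043578, and ∫ψ*·(−ħ²/2m · ψ'') dx = 0.0072079, so ⟨T⟩ = 0.0072079 / 0.0043578.
⟨T⟩ = 1.6540.

1.65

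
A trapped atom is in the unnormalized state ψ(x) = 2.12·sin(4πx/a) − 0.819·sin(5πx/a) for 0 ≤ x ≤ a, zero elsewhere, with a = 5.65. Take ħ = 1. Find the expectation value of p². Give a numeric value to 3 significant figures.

5.31

p² ψ = −ħ² d²ψ/dx²; ⟨p²⟩ = −ħ² ∫ ψ*·ψ'' dx / ∫|ψ|² dx.
d²/dx² sin(jπx/a) = −(jπ/a)²·sin(jπx/a); on 0 ≤ x ≤ a, ∫sin²(jπx/a) dx = a/2 and ∫sin(jπx/a)·sin(lπx/a) dx = 0 for j ≠ l, so only diagonal terms survive in ∫|ψ|² and ∫ψ·ψ″; ∫ψ·ψ′ dx = [ψ²/2] between the walls = 0.
State is unnormalized: ∫|ψ|² dx = 14.592, and ∫ψ*·(−ħ² ψ'') dx = 77.454, so ⟨p²⟩ = 77.454 / 14.592.
⟨p²⟩ = 5.3081.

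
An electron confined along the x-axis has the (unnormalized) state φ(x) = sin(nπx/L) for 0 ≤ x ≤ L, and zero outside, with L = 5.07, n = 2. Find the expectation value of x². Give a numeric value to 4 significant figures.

8.243

⟨x²⟩ = ∫ x²·|φ|² dx / ∫|φ|² dx (integrals over the domain).
With sin²θ = (1 − cos2θ)/2 on 0 ≤ x ≤ L: ∫sin²(nπx/L) dx = L/2, ∫x·sin²(nπx/L) dx = L²/4, ∫x²·sin²(nπx/L) dx = L³·(1/6 − 1/(4n²π²)); higher powers xᵏ the same way, integrating xᵏ·cos(2nπx/L) by parts.
State is unnormalized: ∫|φ|² dx = 2.5350, and ∫φ*·x²·φ dx = 20.895, so ⟨x²⟩ = 20.895 / 2.5350.
⟨x²⟩ = 8.2427.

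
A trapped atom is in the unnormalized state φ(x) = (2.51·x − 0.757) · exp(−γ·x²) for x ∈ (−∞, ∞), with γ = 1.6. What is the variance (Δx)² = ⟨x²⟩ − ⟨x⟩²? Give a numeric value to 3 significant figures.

0.208

Compute ⟨x⟩ and ⟨x²⟩ separately, then (Δx)² = ⟨x²⟩ − ⟨x⟩².
Expand each integrand as polynomial × e^(−2γx²) and use ∫x^(2j)·e^(−2γx²) dx = (2j−1)!!/(4γ)^j · √(π/(2γ)), odd powers → 0; here √(π/(2γ)) = 0.99083.
Normalization: ∫|φ|² dx = 1.5432.
⟨x⟩ = -0.38125 and ⟨x²⟩ = 0.35377.
(Δx)² = 0.35377 − (-0.38125)² = 0.20842.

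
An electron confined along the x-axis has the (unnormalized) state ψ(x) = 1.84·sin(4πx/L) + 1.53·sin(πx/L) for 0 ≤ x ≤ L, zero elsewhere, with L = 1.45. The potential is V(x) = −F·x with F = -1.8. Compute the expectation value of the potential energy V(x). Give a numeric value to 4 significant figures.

⟨V⟩ = ∫ V(x)·|ψ|² dx / ∫|ψ|² dx.
On 0 ≤ x ≤ L (j ≠ l): ∫sin²(jπx/L) dx = L/2, ∫sin(jπx/L)·sin(lπx/L) dx = 0; diagonal moments ∫x·sin²(jπx/L) dx = L²/4, ∫x²·sin²(jπx/L) dx = L³·(1/6 − 1/(4j²π²)); cross terms ∫x·sin(jπx/L)·sin(lπx/L) dx = 0 for j + l even and −4jlL²/(π²(j² − l²)²) for j + l odd, ∫x²·sin(jπx/L)·sin(lπx/L) dx = (−1)^(j+l)·4jlL³/(π²(j² − l²)²); higher powers the same way via product-to-sum and parts.
State is unnormalized: ∫|ψ|² dx = 4.1517, and ∫ψ*·V(x)·ψ dx = 5.2645, so ⟨V⟩ = 5.2645 / 4.1517.
⟨V⟩ = 1.2680.

1.268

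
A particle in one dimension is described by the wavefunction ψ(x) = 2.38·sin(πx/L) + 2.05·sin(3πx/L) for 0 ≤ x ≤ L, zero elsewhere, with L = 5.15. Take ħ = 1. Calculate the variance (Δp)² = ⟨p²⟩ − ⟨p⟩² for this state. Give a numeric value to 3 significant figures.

Compute ⟨p⟩ and ⟨p²⟩ separately; (Δp)² = ⟨p²⟩ − ⟨p⟩².
d²/dx² sin(jπx/L) = −(jπ/L)²·sin(jπx/L); on 0 ≤ x ≤ L, ∫sin²(jπx/L) dx = L/2 and ∫sin(jπx/L)·sin(lπx/L) dx = 0 for j ≠ l, so only diagonal terms survive in ∫|ψ|² and ∫ψ·ψ″; ∫ψ·ψ′ dx = [ψ²/2] between the walls = 0.
Normalization: ∫|ψ|² dx = 25.407.
⟨p⟩ = 0.0000 and ⟨p²⟩ = 1.6401.
(Δp)² = 1.6401 − (0.0000)² = 1.6401.

1.64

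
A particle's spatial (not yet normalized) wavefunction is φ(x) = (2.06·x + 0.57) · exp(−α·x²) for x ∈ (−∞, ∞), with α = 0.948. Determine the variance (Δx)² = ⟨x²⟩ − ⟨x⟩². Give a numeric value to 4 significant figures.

0.4885

Compute ⟨x⟩ and ⟨x²⟩ separately, then (Δx)² = ⟨x²⟩ − ⟨x⟩².
Expand each integrand as polynomial × e^(−2αx²) and use ∫x^(2j)·e^(−2αx²) dx = (2j−1)!!/(4α)^j · √(π/(2α)), odd powers → 0; here √(π/(2α)) = 1.2872.
Normalization: ∫|φ|² dx = 1.8587.
⟨x⟩ = 0.42888 and ⟨x²⟩ = 0.67247.
(Δx)² = 0.67247 − (0.42888)² = 0.48853.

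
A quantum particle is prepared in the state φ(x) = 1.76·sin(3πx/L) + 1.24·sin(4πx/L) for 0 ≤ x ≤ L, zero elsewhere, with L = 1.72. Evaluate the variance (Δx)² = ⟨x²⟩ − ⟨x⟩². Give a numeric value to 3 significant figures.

Compute ⟨x⟩ and ⟨x²⟩ separately, then (Δx)² = ⟨x²⟩ − ⟨x⟩².
On 0 ≤ x ≤ L (j ≠ l): ∫sin²(jπx/L) dx = L/2, ∫sin(jπx/L)·sin(lπx/L) dx = 0; diagonal moments ∫x·sin²(jπx/L) dx = L²/4, ∫x²·sin²(jπx/L) dx = L³·(1/6 − 1/(4j²π²)); cross terms ∫x·sin(jπx/L)·sin(lπx/L) dx = 0 for j + l even and −4jlL²/(π²(j² − l²)²) for j + l odd, ∫x²·sin(jπx/L)·sin(lπx/L) dx = (−1)^(j+l)·4jlL³/(π²(j² − l²)²); higher powers the same way via product-to-sum and parts.
Normalization: ∫|φ|² dx = 3.9863.
⟨x⟩ = 0.53849 and ⟨x²⟩ = 0.41889.
(Δx)² = 0.41889 − (0.53849)² = 0.12893.

0.129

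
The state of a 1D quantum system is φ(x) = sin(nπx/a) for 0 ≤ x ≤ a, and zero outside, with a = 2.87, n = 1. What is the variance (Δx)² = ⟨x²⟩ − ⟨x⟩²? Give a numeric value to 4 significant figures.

0.2691

Compute ⟨x⟩ and ⟨x²⟩ separately, then (Δx)² = ⟨x²⟩ − ⟨x⟩².
With sin²θ = (1 − cos2θ)/2 on 0 ≤ x ≤ a: ∫sin²(nπx/a) dx = a/2, ∫x·sin²(nπx/a) dx = a²/4, ∫x²·sin²(nπx/a) dx = a³·(1/6 − 1/(4n²π²)); higher powers xᵏ the same way, integrating xᵏ·cos(2nπx/a) by parts.
Normalization: ∫|φ|² dx = 1.4350.
⟨x⟩ = 1.4350 and ⟨x²⟩ = 2.3283.
(Δx)² = 2.3283 − (1.4350)² = 0.26912.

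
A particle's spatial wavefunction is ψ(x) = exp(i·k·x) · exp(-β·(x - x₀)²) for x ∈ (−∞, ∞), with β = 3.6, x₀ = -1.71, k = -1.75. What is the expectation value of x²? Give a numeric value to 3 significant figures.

⟨x²⟩ = ∫ x²·|ψ|² dx / ∫|ψ|² dx (integrals over the domain).
Gaussian moments (u = x − x₀): ∫u^(2j)·e^(−2βu²) du = (2j−1)!!/(4β)^j · √(π/(2β)), odd powers integrate to 0; here √(π/(2β)) = 0.66055.
State is unnormalized: ∫|ψ|² dx = 0.66055, and ∫ψ*·x²·ψ dx = 1.9774, so ⟨x²⟩ = 1.9774 / 0.66055.
⟨x²⟩ = 2.9935.

2.99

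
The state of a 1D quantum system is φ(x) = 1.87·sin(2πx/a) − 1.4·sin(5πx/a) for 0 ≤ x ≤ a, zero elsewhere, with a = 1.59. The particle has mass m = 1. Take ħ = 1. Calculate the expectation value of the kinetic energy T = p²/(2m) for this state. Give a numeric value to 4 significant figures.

T = −(ħ²/2m) d²/dx², so ⟨T⟩ = −(ħ²/2m) ∫ φ*·φ'' dx / ∫|φ|² dx; with m = 1.
d²/dx² sin(jπx/a) = −(jπ/a)²·sin(jπx/a); on 0 ≤ x ≤ a, ∫sin²(jπx/a) dx = a/2 and ∫sin(jπx/a)·sin(lπx/a) dx = 0 for j ≠ l, so only diagonal terms survive in ∫|φ|² and ∫φ·φ″; ∫φ·φ′ dx = [φ²/2] between the walls = 0.
State is unnormalized: ∫|φ|² dx = 4.3382, and ∫φ*·(−ħ²/2m · φ'') dx = 97.746, so ⟨T⟩ = 97.746 / 4.3382.
⟨T⟩ = 22.531.

22.53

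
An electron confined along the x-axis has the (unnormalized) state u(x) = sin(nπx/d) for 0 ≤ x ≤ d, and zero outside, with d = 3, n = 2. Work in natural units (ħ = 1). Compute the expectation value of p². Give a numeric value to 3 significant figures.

4.39

p² u = −ħ² d²u/dx²; ⟨p²⟩ = −ħ² ∫ u*·u'' dx / ∫|u|² dx.
d/dx sin(nπx/d) = (nπ/d)·cos(nπx/d) and d²/dx² sin(nπx/d) = −(nπ/d)²·sin(nπx/d); on 0 ≤ x ≤ d, ∫sin²(nπx/d) dx = d/2 and ∫sin(nπx/d)·cos(nπx/d) dx = 0.
State is unnormalized: ∫|u|² dx = 1.5000, and ∫u*·(−ħ² u'') dx = 6.5797, so ⟨p²⟩ = 6.5797 / 1.5000.
⟨p²⟩ = 4.3865.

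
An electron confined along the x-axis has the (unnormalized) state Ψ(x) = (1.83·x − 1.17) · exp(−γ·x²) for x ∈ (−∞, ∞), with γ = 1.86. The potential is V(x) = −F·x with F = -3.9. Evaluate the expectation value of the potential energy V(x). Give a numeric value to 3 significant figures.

⟨V⟩ = ∫ V(x)·|Ψ|² dx / ∫|Ψ|² dx.
Expand each integrand as polynomial × e^(−2γx²) and use ∫x^(2j)·e^(−2γx²) dx = (2j−1)!!/(4γ)^j · √(π/(2γ)), odd powers → 0; here √(π/(2γ)) = 0.91897.
State is unnormalized: ∫|Ψ|² dx = 1.6716, and ∫Ψ*·V(x)·Ψ dx = -2.0628, so ⟨V⟩ = -2.0628 / 1.6716.
⟨V⟩ = -1.2340.

-1.23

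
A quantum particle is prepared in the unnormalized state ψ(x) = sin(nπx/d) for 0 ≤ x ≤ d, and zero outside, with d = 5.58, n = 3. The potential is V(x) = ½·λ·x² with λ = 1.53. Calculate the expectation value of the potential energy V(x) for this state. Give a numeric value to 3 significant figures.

⟨V⟩ = ∫ V(x)·|ψ|² dx / ∫|ψ|² dx.
With sin²θ = (1 − cos2θ)/2 on 0 ≤ x ≤ d: ∫sin²(nπx/d) dx = d/2, ∫x·sin²(nπx/d) dx = d²/4, ∫x²·sin²(nπx/d) dx = d³·(1/6 − 1/(4n²π²)); higher powers xᵏ the same way, integrating xᵏ·cos(2nπx/d) by parts.
State is unnormalized: ∫|ψ|² dx = 2.7900, and ∫ψ*·V(x)·ψ dx = 21.778, so ⟨V⟩ = 21.778 / 2.7900.
⟨V⟩ = 7.8057.

7.81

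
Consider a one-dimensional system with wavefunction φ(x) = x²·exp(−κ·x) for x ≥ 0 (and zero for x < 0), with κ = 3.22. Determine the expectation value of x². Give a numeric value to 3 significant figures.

0.723

⟨x²⟩ = ∫ x²·|φ|² dx / ∫|φ|² dx (integrals over the domain).
Every integrand reduces to terms xʲ·e^(−2κx) on [0, ∞); use ∫₀^∞ xʲ·e^(−2κx) dx = j!/(2κ)^(j+1).
State is unnormalized: ∫|φ|² dx = 0.0021666, and ∫φ*·x²·φ dx = 0.0015672, so ⟨x²⟩ = 0.0015672 / 0.0021666.
⟨x²⟩ = 0.72335.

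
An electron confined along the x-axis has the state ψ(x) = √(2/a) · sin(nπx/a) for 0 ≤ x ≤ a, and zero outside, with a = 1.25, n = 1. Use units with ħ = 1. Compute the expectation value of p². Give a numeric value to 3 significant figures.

p² ψ = −ħ² d²ψ/dx²; ⟨p²⟩ = −ħ² ∫ ψ*·ψ'' dx.
d/dx sin(nπx/a) = (nπ/a)·cos(nπx/a) and d²/dx² sin(nπx/a) = −(nπ/a)²·sin(nπx/a); on 0 ≤ x ≤ a, ∫sin²(nπx/a) dx = a/2 and ∫sin(nπx/a)·cos(nπx/a) dx = 0.
⟨p²⟩ = 6.3165.

6.32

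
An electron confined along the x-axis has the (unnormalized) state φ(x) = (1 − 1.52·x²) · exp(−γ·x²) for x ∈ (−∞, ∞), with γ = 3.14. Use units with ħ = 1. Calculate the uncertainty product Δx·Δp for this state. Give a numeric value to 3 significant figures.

0.508

Δx = √(⟨x²⟩−⟨x⟩²), Δp = √(⟨p²⟩−⟨p⟩²).
Expand each integrand as polynomial × e^(−2γx²) and use ∫x^(2j)·e^(−2γx²) dx = (2j−1)!!/(4γ)^j · √(π/(2γ)), odd powers → 0; here √(π/(2γ)) = 0.70729. Differentiate with the product rule, d/dx e^(−γx²) = −2γx·e^(−γx²).
Normalization: ∫|φ|² dx = 0.56717.
⟨x⟩ = 0.0000, ⟨x²⟩ = 0.049005 ⇒ Δx = 0.22137.
⟨p⟩ = 0.0000, ⟨p²⟩ = 5.2649 ⇒ Δp = 2.2945.
Δx·Δp = 0.50794.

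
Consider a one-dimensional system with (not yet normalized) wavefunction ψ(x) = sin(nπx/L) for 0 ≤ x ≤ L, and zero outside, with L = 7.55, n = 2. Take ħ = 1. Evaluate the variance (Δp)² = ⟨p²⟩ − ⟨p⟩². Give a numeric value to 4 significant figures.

Compute ⟨p⟩ and ⟨p²⟩ separately; (Δp)² = ⟨p²⟩ − ⟨p⟩².
d/dx sin(nπx/L) = (nπ/L)·cos(nπx/L) and d²/dx² sin(nπx/L) = −(nπ/L)²·sin(nπx/L); on 0 ≤ x ≤ L, ∫sin²(nπx/L) dx = L/2 and ∫sin(nπx/L)·cos(nπx/L) dx = 0.
Normalization: ∫|ψ|² dx = 3.7750.
⟨p⟩ = 0.0000 and ⟨p²⟩ = 0.69257.
(Δp)² = 0.69257 − (0.0000)² = 0.69257.

0.6926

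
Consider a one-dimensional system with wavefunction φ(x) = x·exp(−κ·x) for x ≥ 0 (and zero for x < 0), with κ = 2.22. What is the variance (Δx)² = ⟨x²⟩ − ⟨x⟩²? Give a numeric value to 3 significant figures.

0.152

Compute ⟨x⟩ and ⟨x²⟩ separately, then (Δx)² = ⟨x²⟩ − ⟨x⟩².
Every integrand reduces to terms xʲ·e^(−2κx) on [0, ∞); use ∫₀^∞ xʲ·e^(−2κx) dx = j!/(2κ)^(j+1).
Normalization: ∫|φ|² dx = 0.022850.
⟨x⟩ = 0.67568 and ⟨x²⟩ = 0.60872.
(Δx)² = 0.60872 − (0.67568)² = 0.15218.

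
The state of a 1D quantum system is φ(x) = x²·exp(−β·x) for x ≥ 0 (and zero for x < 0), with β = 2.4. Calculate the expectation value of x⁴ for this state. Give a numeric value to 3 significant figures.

3.16

⟨x⁴⟩ = ∫ x⁴·|φ|² dx / ∫|φ|² dx (integrals over the domain).
Every integrand reduces to terms xʲ·e^(−2βx) on [0, ∞); use ∫₀^∞ xʲ·e^(−2βx) dx = j!/(2β)^(j+1).
State is unnormalized: ∫|φ|² dx = 0.0094190, and ∫φ*·x⁴·φ dx = 0.029809, so ⟨x⁴⟩ = 0.029809 / 0.0094190.
⟨x⁴⟩ = 3.1648.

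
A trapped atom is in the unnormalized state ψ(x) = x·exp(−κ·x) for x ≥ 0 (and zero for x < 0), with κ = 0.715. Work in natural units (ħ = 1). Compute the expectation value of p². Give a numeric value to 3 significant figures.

0.511

p² ψ = −ħ² d²ψ/dx²; ⟨p²⟩ = −ħ² ∫ ψ*·ψ'' dx / ∫|ψ|² dx.
Differentiate x·exp(−κ·x) with the product rule; every integrand then reduces to terms xʲ·e^(−2κx) on [0, ∞), with ∫₀^∞ xʲ·e^(−2κx) dx = j!/(2κ)^(j+1).
State is unnormalized: ∫|ψ|² dx = 0.68395, and ∫ψ*·(−ħ² ψ'') dx = 0.34965, so ⟨p²⟩ = 0.34965 / 0.68395.
⟨p²⟩ = 0.51123.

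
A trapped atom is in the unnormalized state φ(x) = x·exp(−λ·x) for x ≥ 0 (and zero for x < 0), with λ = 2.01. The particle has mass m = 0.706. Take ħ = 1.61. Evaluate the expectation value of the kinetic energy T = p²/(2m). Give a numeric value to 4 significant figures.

7.417

T = −(ħ²/2m) d²/dx², so ⟨T⟩ = −(ħ²/2m) ∫ φ*·φ'' dx / ∫|φ|² dx; with m = 0.706.
Differentiate x·exp(−λ·x) with the product rule; every integrand then reduces to terms xʲ·e^(−2λx) on [0, ∞), with ∫₀^∞ xʲ·e^(−2λx) dx = j!/(2λ)^(j+1).
State is unnormalized: ∫|φ|² dx = 0.030786, and ∫φ*·(−ħ²/2m · φ'') dx = 0.22833, so ⟨T⟩ = 0.22833 / 0.030786.
⟨T⟩ = 7.4167.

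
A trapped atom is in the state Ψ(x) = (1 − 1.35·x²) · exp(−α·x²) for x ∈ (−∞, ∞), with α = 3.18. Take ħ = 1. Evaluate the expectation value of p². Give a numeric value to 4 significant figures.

4.998

p² Ψ = −ħ² d²Ψ/dx²; ⟨p²⟩ = −ħ² ∫ Ψ*·Ψ'' dx / ∫|Ψ|² dx.
Expand each integrand as polynomial × e^(−2αx²) and use ∫x^(2j)·e^(−2αx²) dx = (2j−1)!!/(4α)^j · √(π/(2α)), odd powers → 0; here √(π/(2α)) = 0.70282. Differentiate with the product rule, d/dx e^(−αx²) = −2αx·e^(−αx²).
State is unnormalized: ∫|Ψ|² dx = 0.57739, and ∫Ψ*·(−ħ² Ψ'') dx = 2.8856, so ⟨p²⟩ = 2.8856 / 0.57739.
⟨p²⟩ = 4.9977.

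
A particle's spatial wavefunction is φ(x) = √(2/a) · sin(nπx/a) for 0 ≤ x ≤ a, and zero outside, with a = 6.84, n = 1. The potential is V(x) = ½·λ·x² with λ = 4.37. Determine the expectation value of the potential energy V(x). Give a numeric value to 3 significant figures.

28.9

⟨V⟩ = ∫ V(x)·|φ|² dx.
With sin²θ = (1 − cos2θ)/2 on 0 ≤ x ≤ a: ∫sin²(nπx/a) dx = a/2, ∫x·sin²(nπx/a) dx = a²/4, ∫x²·sin²(nπx/a) dx = a³·(1/6 − 1/(4n²π²)); higher powers xᵏ the same way, integrating xᵏ·cos(2nπx/a) by parts.
⟨V⟩ = 28.897.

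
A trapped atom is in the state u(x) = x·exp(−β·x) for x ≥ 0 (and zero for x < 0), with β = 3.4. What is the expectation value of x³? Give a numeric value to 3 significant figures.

0.191

⟨x³⟩ = ∫ x³·|u|² dx / ∫|u|² dx (integrals over the domain).
Every integrand reduces to terms xʲ·e^(−2βx) on [0, ∞); use ∫₀^∞ xʲ·e^(−2βx) dx = j!/(2β)^(j+1).
State is unnormalized: ∫|u|² dx = 0.0063607, and ∫u*·x³·u dx = 0.0012137, so ⟨x³⟩ = 0.0012137 / 0.0063607.
⟨x³⟩ = 0.19082.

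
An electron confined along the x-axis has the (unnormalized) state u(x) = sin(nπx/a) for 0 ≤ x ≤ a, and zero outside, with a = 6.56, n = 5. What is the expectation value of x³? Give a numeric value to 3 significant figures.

69.7

⟨x³⟩ = ∫ x³·|u|² dx / ∫|u|² dx (integrals over the domain).
With sin²θ = (1 − cos2θ)/2 on 0 ≤ x ≤ a: ∫sin²(nπx/a) dx = a/2, ∫x·sin²(nπx/a) dx = a²/4, ∫x²·sin²(nπx/a) dx = a³·(1/6 − 1/(4n²π²)); higher powers xᵏ the same way, integrating xᵏ·cos(2nπx/a) by parts.
State is unnormalized: ∫|u|² dx = 3.2800, and ∫u*·x³·u dx = 228.67, so ⟨x³⟩ = 228.67 / 3.2800.
⟨x³⟩ = 69.717.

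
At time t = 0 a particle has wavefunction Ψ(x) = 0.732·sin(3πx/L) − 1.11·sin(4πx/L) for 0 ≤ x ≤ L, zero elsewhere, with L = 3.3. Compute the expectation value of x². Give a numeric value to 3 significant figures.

⟨x²⟩ = ∫ x²·|Ψ|² dx / ∫|Ψ|² dx (integrals over the domain).
On 0 ≤ x ≤ L (j ≠ l): ∫sin²(jπx/L) dx = L/2, ∫sin(jπx/L)·sin(lπx/L) dx = 0; diagonal moments ∫x·sin²(jπx/L) dx = L²/4, ∫x²·sin²(jπx/L) dx = L³·(1/6 − 1/(4j²π²)); cross terms ∫x·sin(jπx/L)·sin(lπx/L) dx = 0 for j + l even and −4jlL²/(π²(j² − l²)²) for j + l odd, ∫x²·sin(jπx/L)·sin(lπx/L) dx = (−1)^(j+l)·4jlL³/(π²(j² − l²)²); higher powers the same way via product-to-sum and parts.
State is unnormalized: ∫|Ψ|² dx = 2.9171, and ∫Ψ*·x²·Ψ dx = 16.261, so ⟨x²⟩ = 16.261 / 2.9171.
⟨x²⟩ = 5.5744.

5.57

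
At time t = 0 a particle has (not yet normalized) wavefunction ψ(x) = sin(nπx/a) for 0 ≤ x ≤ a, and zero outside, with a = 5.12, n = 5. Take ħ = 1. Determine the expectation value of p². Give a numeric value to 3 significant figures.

9.41

p² ψ = −ħ² d²ψ/dx²; ⟨p²⟩ = −ħ² ∫ ψ*·ψ'' dx / ∫|ψ|² dx.
d/dx sin(nπx/a) = (nπ/a)·cos(nπx/a) and d²/dx² sin(nπx/a) = −(nπ/a)²·sin(nπx/a); on 0 ≤ x ≤ a, ∫sin²(nπx/a) dx = a/2 and ∫sin(nπx/a)·cos(nπx/a) dx = 0.
State is unnormalized: ∫|ψ|² dx = 2.5600, and ∫ψ*·(−ħ² ψ'') dx = 24.096, so ⟨p²⟩ = 24.096 / 2.5600.
⟨p²⟩ = 9.4124.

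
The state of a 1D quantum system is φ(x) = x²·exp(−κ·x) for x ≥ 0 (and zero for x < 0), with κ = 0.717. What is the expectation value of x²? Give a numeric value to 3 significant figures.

⟨x²⟩ = ∫ x²·|φ|² dx / ∫|φ|² dx (integrals over the domain).
Every integrand reduces to terms xʲ·e^(−2κx) on [0, ∞); use ∫₀^∞ xʲ·e^(−2κx) dx = j!/(2κ)^(j+1).
State is unnormalized: ∫|φ|² dx = 3.9579, and ∫φ*·x²·φ dx = 57.742, so ⟨x²⟩ = 57.742 / 3.9579.
⟨x²⟩ = 14.589.

14.6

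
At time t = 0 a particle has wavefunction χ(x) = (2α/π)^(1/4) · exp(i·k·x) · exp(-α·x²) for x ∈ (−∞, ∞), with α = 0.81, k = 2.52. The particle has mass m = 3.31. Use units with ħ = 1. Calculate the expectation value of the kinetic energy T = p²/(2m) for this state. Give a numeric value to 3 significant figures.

1.08

T = −(ħ²/2m) d²/dx², so ⟨T⟩ = −(ħ²/2m) ∫ χ*·χ'' dx; with m = 3.31.
Gaussian moments: ∫x^(2j)·e^(−2αx²) dx = (2j−1)!!/(4α)^j · √(π/(2α)), odd powers integrate to 0; here √(π/(2α)) = 1.3926. Derivatives: χ′ = (ik − 2αx)·χ, χ″ = ((ik − 2αx)² − 2α)·χ; the odd-in-x pieces drop out.
⟨T⟩ = 1.0816.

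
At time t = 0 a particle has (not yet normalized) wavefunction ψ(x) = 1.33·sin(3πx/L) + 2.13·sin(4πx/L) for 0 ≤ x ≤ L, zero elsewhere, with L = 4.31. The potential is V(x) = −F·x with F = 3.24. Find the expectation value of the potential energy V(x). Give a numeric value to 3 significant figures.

-4.49

⟨V⟩ = ∫ V(x)·|ψ|² dx / ∫|ψ|² dx.
On 0 ≤ x ≤ L (j ≠ l): ∫sin²(jπx/L) dx = L/2, ∫sin(jπx/L)·sin(lπx/L) dx = 0; diagonal moments ∫x·sin²(jπx/L) dx = L²/4, ∫x²·sin²(jπx/L) dx = L³·(1/6 − 1/(4j²π²)); cross terms ∫x·sin(jπx/L)·sin(lπx/L) dx = 0 for j + l even and −4jlL²/(π²(j² − l²)²) for j + l odd, ∫x²·sin(jπx/L)·sin(lπx/L) dx = (−1)^(j+l)·4jlL³/(π²(j² − l²)²); higher powers the same way via product-to-sum and parts.
State is unnormalized: ∫|ψ|² dx = 13.589, and ∫ψ*·V(x)·ψ dx = -61.035, so ⟨V⟩ = -61.035 / 13.589.
⟨V⟩ = -4.4915.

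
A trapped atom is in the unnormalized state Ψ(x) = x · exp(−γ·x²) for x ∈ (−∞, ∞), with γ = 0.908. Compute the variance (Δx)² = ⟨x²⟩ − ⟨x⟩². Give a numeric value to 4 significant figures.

Compute ⟨x⟩ and ⟨x²⟩ separately, then (Δx)² = ⟨x²⟩ − ⟨x⟩².
Expand each integrand as polynomial × e^(−2γx²) and use ∫x^(2j)·e^(−2γx²) dx = (2j−1)!!/(4γ)^j · √(π/(2γ)), odd powers → 0; here √(π/(2γ)) = 1.3153.
Normalization: ∫|Ψ|² dx = 0.36214.
⟨x⟩ = 0.0000 and ⟨x²⟩ = 0.82599.
(Δx)² = 0.82599 − (0.0000)² = 0.82599.

0.8260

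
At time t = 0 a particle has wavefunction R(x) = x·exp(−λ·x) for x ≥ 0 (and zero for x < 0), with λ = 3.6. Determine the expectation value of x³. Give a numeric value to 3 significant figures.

⟨x³⟩ = ∫ x³·|R|² dx / ∫|R|² dx (integrals over the domain).
Every integrand reduces to terms xʲ·e^(−2λx) on [0, ∞); use ∫₀^∞ xʲ·e^(−2λx) dx = j!/(2λ)^(j+1).
State is unnormalized: ∫|R|² dx = 0.0053584, and ∫R*·x³·R dx = 0.00086136, so ⟨x³⟩ = 0.00086136 / 0.0053584.
⟨x³⟩ = 0.16075.

0.161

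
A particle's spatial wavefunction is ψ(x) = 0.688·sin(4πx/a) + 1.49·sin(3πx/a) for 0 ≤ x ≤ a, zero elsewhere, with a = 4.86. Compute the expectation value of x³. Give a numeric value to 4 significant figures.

⟨x³⟩ = ∫ x³·|ψ|² dx / ∫|ψ|² dx (integrals over the domain).
On 0 ≤ x ≤ a (j ≠ l): ∫sin²(jπx/a) dx = a/2, ∫sin(jπx/a)·sin(lπx/a) dx = 0; diagonal moments ∫x·sin²(jπx/a) dx = a²/4, ∫x²·sin²(jπx/a) dx = a³·(1/6 − 1/(4j²π²)); cross terms ∫x·sin(jπx/a)·sin(lπx/a) dx = 0 for j + l even and −4jla²/(π²(j² − l²)²) for j + l odd, ∫x²·sin(jπx/a)·sin(lπx/a) dx = (−1)^(j+l)·4jla³/(π²(j² − l²)²); higher powers the same way via product-to-sum and parts.
State is unnormalized: ∫|ψ|² dx = 6.5451, and ∫ψ*·x³·ψ dx = 82.108, so ⟨x³⟩ = 82.108 / 6.5451.
⟨x³⟩ = 12.545.

12.55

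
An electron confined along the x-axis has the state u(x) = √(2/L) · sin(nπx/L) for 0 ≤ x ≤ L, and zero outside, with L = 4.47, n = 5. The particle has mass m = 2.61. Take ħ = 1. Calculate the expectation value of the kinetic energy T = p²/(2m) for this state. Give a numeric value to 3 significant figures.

T = −(ħ²/2m) d²/dx², so ⟨T⟩ = −(ħ²/2m) ∫ u*·u'' dx; with m = 2.61.
d/dx sin(nπx/L) = (nπ/L)·cos(nπx/L) and d²/dx² sin(nπx/L) = −(nπ/L)²·sin(nπx/L); on 0 ≤ x ≤ L, ∫sin²(nπx/L) dx = L/2 and ∫sin(nπx/L)·cos(nπx/L) dx = 0.
⟨T⟩ = 2.3657.

2.37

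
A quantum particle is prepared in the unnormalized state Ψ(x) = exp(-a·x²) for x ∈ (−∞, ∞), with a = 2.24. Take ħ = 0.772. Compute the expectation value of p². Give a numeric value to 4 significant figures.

p² Ψ = −ħ² d²Ψ/dx²; ⟨p²⟩ = −ħ² ∫ Ψ*·Ψ'' dx / ∫|Ψ|² dx.
Gaussian moments: ∫x^(2j)·e^(−2ax²) dx = (2j−1)!!/(4a)^j · √(π/(2a)), odd powers integrate to 0; here √(π/(2a)) = 0.83741. Derivatives: d/dx e^(−ax²) = −2ax·e^(−ax²), d²/dx² e^(−ax²) = (4a²x² − 2a)·e^(−ax²).
State is unnormalized: ∫|Ψ|² dx = 0.83741, and ∫Ψ*·(−ħ² Ψ'') dx = 1.1179, so ⟨p²⟩ = 1.1179 / 0.83741.
⟨p²⟩ = 1.3350.

1.335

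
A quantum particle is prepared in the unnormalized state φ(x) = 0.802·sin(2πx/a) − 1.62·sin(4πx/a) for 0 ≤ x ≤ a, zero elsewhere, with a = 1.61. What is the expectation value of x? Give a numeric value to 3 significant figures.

0.805

⟨x⟩ = ∫ x·|φ|² dx / ∫|φ|² dx (integrals over the domain).
On 0 ≤ x ≤ a (j ≠ l): ∫sin²(jπx/a) dx = a/2, ∫sin(jπx/a)·sin(lπx/a) dx = 0; diagonal moments ∫x·sin²(jπx/a) dx = a²/4, ∫x²·sin²(jπx/a) dx = a³·(1/6 − 1/(4j²π²)); cross terms ∫x·sin(jπx/a)·sin(lπx/a) dx = 0 for j + l even and −4jla²/(π²(j² − l²)²) for j + l odd, ∫x²·sin(jπx/a)·sin(lπx/a) dx = (−1)^(j+l)·4jla³/(π²(j² − l²)²); higher powers the same way via product-to-sum and parts.
State is unnormalized: ∫|φ|² dx = 2.6304, and ∫φ*·x·φ dx = 2.1175, so ⟨x⟩ = 2.1175 / 2.6304.
⟨x⟩ = 0.80500.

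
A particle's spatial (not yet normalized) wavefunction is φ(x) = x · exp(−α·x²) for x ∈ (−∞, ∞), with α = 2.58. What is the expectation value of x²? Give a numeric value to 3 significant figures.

⟨x²⟩ = ∫ x²·|φ|² dx / ∫|φ|² dx (integrals over the domain).
Expand each integrand as polynomial × e^(−2αx²) and use ∫x^(2j)·e^(−2αx²) dx = (2j−1)!!/(4α)^j · √(π/(2α)), odd powers → 0; here √(π/(2α)) = 0.78028.
State is unnormalized: ∫|φ|² dx = 0.075608, and ∫φ*·x²·φ dx = 0.021979, so ⟨x²⟩ = 0.021979 / 0.075608.
⟨x²⟩ = 0.29070.

0.291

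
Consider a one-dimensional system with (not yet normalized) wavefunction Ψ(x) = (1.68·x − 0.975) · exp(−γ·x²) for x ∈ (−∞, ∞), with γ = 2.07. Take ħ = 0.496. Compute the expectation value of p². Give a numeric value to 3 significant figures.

0.778

p² Ψ = −ħ² d²Ψ/dx²; ⟨p²⟩ = −ħ² ∫ Ψ*·Ψ'' dx / ∫|Ψ|² dx.
Expand each integrand as polynomial × e^(−2γx²) and use ∫x^(2j)·e^(−2γx²) dx = (2j−1)!!/(4γ)^j · √(π/(2γ)), odd powers → 0; here √(π/(2γ)) = 0.87111. Differentiate with the product rule, d/dx e^(−γx²) = −2γx·e^(−γx²).
State is unnormalized: ∫|Ψ|² dx = 1.1250, and ∫Ψ*·(−ħ² Ψ'') dx = 0.87536, so ⟨p²⟩ = 0.87536 / 1.1250.
⟨p²⟩ = 0.77807.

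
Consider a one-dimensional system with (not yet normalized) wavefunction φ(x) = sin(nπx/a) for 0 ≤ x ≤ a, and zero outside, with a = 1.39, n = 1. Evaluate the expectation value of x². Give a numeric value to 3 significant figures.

0.546

⟨x²⟩ = ∫ x²·|φ|² dx / ∫|φ|² dx (integrals over the domain).
With sin²θ = (1 − cos2θ)/2 on 0 ≤ x ≤ a: ∫sin²(nπx/a) dx = a/2, ∫x·sin²(nπx/a) dx = a²/4, ∫x²·sin²(nπx/a) dx = a³·(1/6 − 1/(4n²π²)); higher powers xᵏ the same way, integrating xᵏ·cos(2nπx/a) by parts.
State is unnormalized: ∫|φ|² dx = 0.69500, and ∫φ*·x²·φ dx = 0.37958, so ⟨x²⟩ = 0.37958 / 0.69500.
⟨x²⟩ = 0.54615.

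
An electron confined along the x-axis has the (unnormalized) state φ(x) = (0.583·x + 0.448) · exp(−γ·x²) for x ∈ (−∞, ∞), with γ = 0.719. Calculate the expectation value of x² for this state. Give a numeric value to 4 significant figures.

⟨x²⟩ = ∫ x²·|φ|² dx / ∫|φ|² dx (integrals over the domain).
Expand each integrand as polynomial × e^(−2γx²) and use ∫x^(2j)·e^(−2γx²) dx = (2j−1)!!/(4γ)^j · √(π/(2γ)), odd powers → 0; here √(π/(2γ)) = 1.4781.
State is unnormalized: ∫|φ|² dx = 0.47134, and ∫φ*·x²·φ dx = 0.28536, so ⟨x²⟩ = 0.28536 / 0.47134.
⟨x²⟩ = 0.60543.

0.6054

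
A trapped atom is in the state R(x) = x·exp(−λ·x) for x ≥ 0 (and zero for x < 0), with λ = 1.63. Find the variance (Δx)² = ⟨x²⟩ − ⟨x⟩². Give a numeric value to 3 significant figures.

0.282

Compute ⟨x⟩ and ⟨x²⟩ separately, then (Δx)² = ⟨x²⟩ − ⟨x⟩².
Every integrand reduces to terms xʲ·e^(−2λx) on [0, ∞); use ∫₀^∞ xʲ·e^(−2λx) dx = j!/(2λ)^(j+1).
Normalization: ∫|R|² dx = 0.057727.
⟨x⟩ = 0.92025 and ⟨x²⟩ = 1.1291.
(Δx)² = 1.1291 − (0.92025)² = 0.28228.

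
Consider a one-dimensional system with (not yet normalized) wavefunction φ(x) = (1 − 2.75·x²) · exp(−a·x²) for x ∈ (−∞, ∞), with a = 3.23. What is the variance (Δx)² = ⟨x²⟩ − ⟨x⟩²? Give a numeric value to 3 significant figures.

Compute ⟨x⟩ and ⟨x²⟩ separately, then (Δx)² = ⟨x²⟩ − ⟨x⟩².
Expand each integrand as polynomial × e^(−2ax²) and use ∫x^(2j)·e^(−2ax²) dx = (2j−1)!!/(4a)^j · √(π/(2a)), odd powers → 0; here √(π/(2a)) = 0.69736.
Normalization: ∫|φ|² dx = 0.49528.
⟨x⟩ = 0.0000 and ⟨x²⟩ = 0.043862.
(Δx)² = 0.043862 − (0.0000)² = 0.043862.

0.0439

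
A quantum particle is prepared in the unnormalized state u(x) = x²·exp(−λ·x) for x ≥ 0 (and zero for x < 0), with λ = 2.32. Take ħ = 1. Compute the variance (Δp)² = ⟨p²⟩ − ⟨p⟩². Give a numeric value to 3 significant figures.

Compute ⟨p⟩ and ⟨p²⟩ separately; (Δp)² = ⟨p²⟩ − ⟨p⟩².
Differentiate x²·exp(−λ·x) with the product rule; every integrand then reduces to terms xʲ·e^(−2λx) on [0, ∞), with ∫₀^∞ xʲ·e^(−2λx) dx = j!/(2λ)^(j+1).
Normalization: ∫|u|² dx = 0.011159.
⟨p⟩ = 0.0000 and ⟨p²⟩ = 1.7941.
(Δp)² = 1.7941 − (0.0000)² = 1.7941.

1.79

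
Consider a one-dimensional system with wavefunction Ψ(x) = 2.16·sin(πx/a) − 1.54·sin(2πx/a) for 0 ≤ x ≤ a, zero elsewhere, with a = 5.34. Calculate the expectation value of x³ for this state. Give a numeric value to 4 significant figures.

50.80

⟨x³⟩ = ∫ x³·|Ψ|² dx / ∫|Ψ|² dx (integrals over the domain).
On 0 ≤ x ≤ a (j ≠ l): ∫sin²(jπx/a) dx = a/2, ∫sin(jπx/a)·sin(lπx/a) dx = 0; diagonal moments ∫x·sin²(jπx/a) dx = a²/4, ∫x²·sin²(jπx/a) dx = a³·(1/6 − 1/(4j²π²)); cross terms ∫x·sin(jπx/a)·sin(lπx/a) dx = 0 for j + l even and −4jla²/(π²(j² − l²)²) for j + l odd, ∫x²·sin(jπx/a)·sin(lπx/a) dx = (−1)^(j+l)·4jla³/(π²(j² − l²)²); higher powers the same way via product-to-sum and parts.
State is unnormalized: ∫|Ψ|² dx = 18.789, and ∫Ψ*·x³·Ψ dx = 954.53, so ⟨x³⟩ = 954.53 / 18.789.
⟨x³⟩ = 50.802.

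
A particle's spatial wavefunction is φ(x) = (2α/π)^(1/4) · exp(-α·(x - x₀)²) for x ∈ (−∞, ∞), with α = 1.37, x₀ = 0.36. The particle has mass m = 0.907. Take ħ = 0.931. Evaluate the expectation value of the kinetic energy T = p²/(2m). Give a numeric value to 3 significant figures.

T = −(ħ²/2m) d²/dx², so ⟨T⟩ = −(ħ²/2m) ∫ φ*·φ'' dx; with m = 0.907.
Gaussian moments (u = x − x₀): ∫u^(2j)·e^(−2αu²) du = (2j−1)!!/(4α)^j · √(π/(2α)), odd powers integrate to 0; here √(π/(2α)) = 1.0708. Derivatives: d/dx e^(−αu²) = −2αu·e^(−αu²), d²/dx² e^(−αu²) = (4α²u² − 2α)·e^(−αu²).
⟨T⟩ = 0.65461.

0.655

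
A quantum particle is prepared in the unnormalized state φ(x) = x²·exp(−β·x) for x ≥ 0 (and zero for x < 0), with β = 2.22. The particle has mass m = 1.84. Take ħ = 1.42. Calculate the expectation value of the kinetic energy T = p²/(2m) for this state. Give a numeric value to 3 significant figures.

0.900

T = −(ħ²/2m) d²/dx², so ⟨T⟩ = −(ħ²/2m) ∫ φ*·φ'' dx / ∫|φ|² dx; with m = 1.84.
Differentiate x²·exp(−β·x) with the product rule; every integrand then reduces to terms xʲ·e^(−2βx) on [0, ∞), with ∫₀^∞ xʲ·e^(−2βx) dx = j!/(2β)^(j+1).
State is unnormalized: ∫|φ|² dx = 0.013909, and ∫φ*·(−ħ²/2m · φ'') dx = 0.012520, so ⟨T⟩ = 0.012520 / 0.013909.
⟨T⟩ = 0.90015.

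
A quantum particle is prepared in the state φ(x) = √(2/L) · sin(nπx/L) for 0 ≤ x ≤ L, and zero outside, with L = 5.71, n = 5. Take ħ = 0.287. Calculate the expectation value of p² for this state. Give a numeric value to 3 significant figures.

p² φ = −ħ² d²φ/dx²; ⟨p²⟩ = −ħ² ∫ φ*·φ'' dx.
d/dx sin(nπx/L) = (nπ/L)·cos(nπx/L) and d²/dx² sin(nπx/L) = −(nπ/L)²·sin(nπx/L); on 0 ≤ x ≤ L, ∫sin²(nπx/L) dx = L/2 and ∫sin(nπx/L)·cos(nπx/L) dx = 0.
⟨p²⟩ = 0.62335.

0.623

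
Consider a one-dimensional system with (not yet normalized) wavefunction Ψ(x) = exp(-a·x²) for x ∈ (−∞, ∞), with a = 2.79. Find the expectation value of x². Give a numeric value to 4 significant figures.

0.08961

⟨x²⟩ = ∫ x²·|Ψ|² dx / ∫|Ψ|² dx (integrals over the domain).
Gaussian moments: ∫x^(2j)·e^(−2ax²) dx = (2j−1)!!/(4a)^j · √(π/(2a)), odd powers integrate to 0; here √(π/(2a)) = 0.75034.
State is unnormalized: ∫|Ψ|² dx = 0.75034, and ∫Ψ*·x²·Ψ dx = 0.067235, so ⟨x²⟩ = 0.067235 / 0.75034.
⟨x²⟩ = 0.089606.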